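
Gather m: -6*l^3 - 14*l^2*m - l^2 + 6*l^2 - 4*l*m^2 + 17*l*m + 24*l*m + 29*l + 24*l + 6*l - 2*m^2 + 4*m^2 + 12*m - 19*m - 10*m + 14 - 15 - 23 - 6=-6*l^3 + 5*l^2 + 59*l + m^2*(2 - 4*l) + m*(-14*l^2 + 41*l - 17) - 30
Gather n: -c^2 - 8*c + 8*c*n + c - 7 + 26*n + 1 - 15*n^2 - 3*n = -c^2 - 7*c - 15*n^2 + n*(8*c + 23) - 6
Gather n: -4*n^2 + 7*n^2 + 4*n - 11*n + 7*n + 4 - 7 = 3*n^2 - 3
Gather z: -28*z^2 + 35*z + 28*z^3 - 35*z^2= 28*z^3 - 63*z^2 + 35*z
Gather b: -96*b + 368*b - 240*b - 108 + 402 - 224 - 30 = 32*b + 40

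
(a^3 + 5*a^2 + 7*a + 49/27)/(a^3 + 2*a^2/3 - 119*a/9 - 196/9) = (a + 1/3)/(a - 4)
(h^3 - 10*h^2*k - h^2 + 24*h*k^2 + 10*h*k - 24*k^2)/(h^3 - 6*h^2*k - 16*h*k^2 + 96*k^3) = (h - 1)/(h + 4*k)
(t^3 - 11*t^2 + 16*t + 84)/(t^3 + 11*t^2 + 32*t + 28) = (t^2 - 13*t + 42)/(t^2 + 9*t + 14)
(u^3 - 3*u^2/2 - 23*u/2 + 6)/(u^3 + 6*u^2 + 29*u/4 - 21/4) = 2*(u - 4)/(2*u + 7)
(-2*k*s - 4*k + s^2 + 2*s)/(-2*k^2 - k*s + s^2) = (s + 2)/(k + s)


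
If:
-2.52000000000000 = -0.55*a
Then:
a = 4.58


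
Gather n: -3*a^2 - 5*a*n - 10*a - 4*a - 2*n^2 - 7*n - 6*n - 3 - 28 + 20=-3*a^2 - 14*a - 2*n^2 + n*(-5*a - 13) - 11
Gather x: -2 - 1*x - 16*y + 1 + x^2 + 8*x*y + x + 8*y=x^2 + 8*x*y - 8*y - 1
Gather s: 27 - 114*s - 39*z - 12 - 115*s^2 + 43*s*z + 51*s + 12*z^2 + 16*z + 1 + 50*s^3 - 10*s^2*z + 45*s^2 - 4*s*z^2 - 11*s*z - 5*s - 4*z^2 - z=50*s^3 + s^2*(-10*z - 70) + s*(-4*z^2 + 32*z - 68) + 8*z^2 - 24*z + 16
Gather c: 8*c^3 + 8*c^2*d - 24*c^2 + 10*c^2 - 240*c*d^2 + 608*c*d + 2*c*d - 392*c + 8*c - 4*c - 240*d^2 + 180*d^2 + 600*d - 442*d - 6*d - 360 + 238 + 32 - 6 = 8*c^3 + c^2*(8*d - 14) + c*(-240*d^2 + 610*d - 388) - 60*d^2 + 152*d - 96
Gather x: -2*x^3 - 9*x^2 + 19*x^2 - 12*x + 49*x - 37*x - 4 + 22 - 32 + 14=-2*x^3 + 10*x^2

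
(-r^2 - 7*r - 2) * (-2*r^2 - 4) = 2*r^4 + 14*r^3 + 8*r^2 + 28*r + 8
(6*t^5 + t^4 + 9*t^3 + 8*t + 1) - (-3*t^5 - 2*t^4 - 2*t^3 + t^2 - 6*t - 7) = 9*t^5 + 3*t^4 + 11*t^3 - t^2 + 14*t + 8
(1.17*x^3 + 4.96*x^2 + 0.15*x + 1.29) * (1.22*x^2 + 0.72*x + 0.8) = 1.4274*x^5 + 6.8936*x^4 + 4.6902*x^3 + 5.6498*x^2 + 1.0488*x + 1.032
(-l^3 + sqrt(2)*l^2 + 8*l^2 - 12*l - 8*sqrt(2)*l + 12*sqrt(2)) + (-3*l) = -l^3 + sqrt(2)*l^2 + 8*l^2 - 15*l - 8*sqrt(2)*l + 12*sqrt(2)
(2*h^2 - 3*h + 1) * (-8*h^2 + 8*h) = -16*h^4 + 40*h^3 - 32*h^2 + 8*h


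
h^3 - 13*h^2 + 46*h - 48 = (h - 8)*(h - 3)*(h - 2)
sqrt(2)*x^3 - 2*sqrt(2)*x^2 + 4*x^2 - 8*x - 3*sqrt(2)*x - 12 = (x - 3)*(x + 2*sqrt(2))*(sqrt(2)*x + sqrt(2))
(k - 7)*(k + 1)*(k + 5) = k^3 - k^2 - 37*k - 35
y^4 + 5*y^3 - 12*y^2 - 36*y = y*(y - 3)*(y + 2)*(y + 6)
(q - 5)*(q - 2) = q^2 - 7*q + 10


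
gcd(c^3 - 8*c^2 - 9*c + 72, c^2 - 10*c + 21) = c - 3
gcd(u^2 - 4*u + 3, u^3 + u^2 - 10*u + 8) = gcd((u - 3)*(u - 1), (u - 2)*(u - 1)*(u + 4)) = u - 1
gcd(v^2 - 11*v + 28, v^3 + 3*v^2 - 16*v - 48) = v - 4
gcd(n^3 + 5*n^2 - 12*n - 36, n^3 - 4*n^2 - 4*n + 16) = n + 2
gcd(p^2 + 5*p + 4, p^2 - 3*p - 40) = 1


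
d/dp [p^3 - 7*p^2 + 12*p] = 3*p^2 - 14*p + 12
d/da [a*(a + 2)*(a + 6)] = 3*a^2 + 16*a + 12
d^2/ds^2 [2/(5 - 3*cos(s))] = 6*(-3*sin(s)^2 + 5*cos(s) - 3)/(3*cos(s) - 5)^3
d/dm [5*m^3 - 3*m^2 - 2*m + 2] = 15*m^2 - 6*m - 2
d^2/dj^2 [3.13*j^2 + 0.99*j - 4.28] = 6.26000000000000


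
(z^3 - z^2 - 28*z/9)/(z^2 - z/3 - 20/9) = z*(3*z - 7)/(3*z - 5)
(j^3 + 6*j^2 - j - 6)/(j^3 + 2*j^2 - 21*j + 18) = (j + 1)/(j - 3)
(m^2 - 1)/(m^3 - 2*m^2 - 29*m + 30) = (m + 1)/(m^2 - m - 30)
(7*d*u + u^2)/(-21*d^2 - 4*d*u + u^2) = u*(7*d + u)/(-21*d^2 - 4*d*u + u^2)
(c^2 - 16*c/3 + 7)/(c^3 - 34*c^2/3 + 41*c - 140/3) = (c - 3)/(c^2 - 9*c + 20)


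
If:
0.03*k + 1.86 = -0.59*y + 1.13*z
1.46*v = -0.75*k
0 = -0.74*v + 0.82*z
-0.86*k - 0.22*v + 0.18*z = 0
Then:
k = 0.00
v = 0.00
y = -3.15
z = 0.00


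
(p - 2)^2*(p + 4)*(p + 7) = p^4 + 7*p^3 - 12*p^2 - 68*p + 112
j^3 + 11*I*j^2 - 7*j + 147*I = (j - 3*I)*(j + 7*I)^2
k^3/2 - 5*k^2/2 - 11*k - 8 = (k/2 + 1/2)*(k - 8)*(k + 2)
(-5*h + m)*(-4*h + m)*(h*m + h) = 20*h^3*m + 20*h^3 - 9*h^2*m^2 - 9*h^2*m + h*m^3 + h*m^2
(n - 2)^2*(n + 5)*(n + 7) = n^4 + 8*n^3 - 9*n^2 - 92*n + 140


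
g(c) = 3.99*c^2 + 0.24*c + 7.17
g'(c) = 7.98*c + 0.24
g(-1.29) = 13.50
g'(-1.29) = -10.05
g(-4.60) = 90.49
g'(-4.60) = -36.47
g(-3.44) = 53.56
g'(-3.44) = -27.21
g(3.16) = 47.77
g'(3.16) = 25.46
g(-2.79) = 37.56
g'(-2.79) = -22.02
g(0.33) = 7.68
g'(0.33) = 2.87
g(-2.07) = 23.77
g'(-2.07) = -16.28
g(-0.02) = 7.17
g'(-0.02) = 0.08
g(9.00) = 332.52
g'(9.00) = 72.06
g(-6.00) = 149.37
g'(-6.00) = -47.64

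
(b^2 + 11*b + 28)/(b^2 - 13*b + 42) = (b^2 + 11*b + 28)/(b^2 - 13*b + 42)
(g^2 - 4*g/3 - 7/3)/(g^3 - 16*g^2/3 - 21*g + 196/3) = (g + 1)/(g^2 - 3*g - 28)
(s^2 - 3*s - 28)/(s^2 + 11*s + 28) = (s - 7)/(s + 7)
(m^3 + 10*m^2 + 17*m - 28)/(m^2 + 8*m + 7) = (m^2 + 3*m - 4)/(m + 1)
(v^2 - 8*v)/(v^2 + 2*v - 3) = v*(v - 8)/(v^2 + 2*v - 3)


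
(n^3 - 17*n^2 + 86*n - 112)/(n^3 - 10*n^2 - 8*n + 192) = (n^2 - 9*n + 14)/(n^2 - 2*n - 24)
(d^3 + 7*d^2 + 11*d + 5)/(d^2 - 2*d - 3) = (d^2 + 6*d + 5)/(d - 3)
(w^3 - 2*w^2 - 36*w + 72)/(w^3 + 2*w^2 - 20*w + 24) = (w - 6)/(w - 2)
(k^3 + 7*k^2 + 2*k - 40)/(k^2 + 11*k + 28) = (k^2 + 3*k - 10)/(k + 7)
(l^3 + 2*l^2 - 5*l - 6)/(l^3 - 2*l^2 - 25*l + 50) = (l^2 + 4*l + 3)/(l^2 - 25)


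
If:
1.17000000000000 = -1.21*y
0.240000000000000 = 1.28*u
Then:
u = 0.19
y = -0.97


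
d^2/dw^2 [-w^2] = -2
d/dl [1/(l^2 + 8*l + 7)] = 2*(-l - 4)/(l^2 + 8*l + 7)^2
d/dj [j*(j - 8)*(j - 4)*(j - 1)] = 4*j^3 - 39*j^2 + 88*j - 32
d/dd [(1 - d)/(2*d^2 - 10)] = (-d^2 + 2*d*(d - 1) + 5)/(2*(d^2 - 5)^2)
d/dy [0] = 0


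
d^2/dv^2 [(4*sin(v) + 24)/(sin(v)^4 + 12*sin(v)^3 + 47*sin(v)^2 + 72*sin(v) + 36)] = 4*(-9*sin(v)^5 - 57*sin(v)^4 - 97*sin(v)^3 + 49*sin(v)^2 + 256*sin(v) + 170)/((sin(v) + 1)^2*(sin(v) + 2)^3*(sin(v) + 3)^3)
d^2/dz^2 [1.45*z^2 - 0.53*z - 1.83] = 2.90000000000000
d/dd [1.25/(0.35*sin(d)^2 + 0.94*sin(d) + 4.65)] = -(0.875*sin(d) + 1.175)*cos(d)/(0.35*sin(d)^2 + 0.94*sin(d) + 4.65)^2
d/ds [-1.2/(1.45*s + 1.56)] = 1.74/(1.45*s + 1.56)^2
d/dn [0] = 0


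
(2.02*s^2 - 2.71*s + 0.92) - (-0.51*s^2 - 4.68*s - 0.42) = 2.53*s^2 + 1.97*s + 1.34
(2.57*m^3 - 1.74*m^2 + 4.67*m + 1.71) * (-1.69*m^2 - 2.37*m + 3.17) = -4.3433*m^5 - 3.1503*m^4 + 4.3784*m^3 - 19.4736*m^2 + 10.7512*m + 5.4207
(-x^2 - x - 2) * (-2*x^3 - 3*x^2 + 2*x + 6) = 2*x^5 + 5*x^4 + 5*x^3 - 2*x^2 - 10*x - 12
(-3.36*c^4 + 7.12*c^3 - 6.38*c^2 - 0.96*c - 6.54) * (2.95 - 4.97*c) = 16.6992*c^5 - 45.2984*c^4 + 52.7126*c^3 - 14.0498*c^2 + 29.6718*c - 19.293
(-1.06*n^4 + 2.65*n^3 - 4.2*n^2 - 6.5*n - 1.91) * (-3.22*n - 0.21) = 3.4132*n^5 - 8.3104*n^4 + 12.9675*n^3 + 21.812*n^2 + 7.5152*n + 0.4011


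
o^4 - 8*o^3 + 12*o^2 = o^2*(o - 6)*(o - 2)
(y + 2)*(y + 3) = y^2 + 5*y + 6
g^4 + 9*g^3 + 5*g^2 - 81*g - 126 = (g - 3)*(g + 2)*(g + 3)*(g + 7)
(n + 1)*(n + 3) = n^2 + 4*n + 3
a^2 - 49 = (a - 7)*(a + 7)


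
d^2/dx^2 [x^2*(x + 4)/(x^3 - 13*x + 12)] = 2*(4*x^3 - 9*x^2 + 9)/(x^6 - 12*x^5 + 57*x^4 - 136*x^3 + 171*x^2 - 108*x + 27)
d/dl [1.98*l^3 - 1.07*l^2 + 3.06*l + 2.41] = 5.94*l^2 - 2.14*l + 3.06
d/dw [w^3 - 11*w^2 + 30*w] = 3*w^2 - 22*w + 30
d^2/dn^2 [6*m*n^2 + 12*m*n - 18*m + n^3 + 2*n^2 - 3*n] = 12*m + 6*n + 4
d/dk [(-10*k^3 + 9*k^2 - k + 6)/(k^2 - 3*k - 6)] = 2*(-5*k^4 + 30*k^3 + 77*k^2 - 60*k + 12)/(k^4 - 6*k^3 - 3*k^2 + 36*k + 36)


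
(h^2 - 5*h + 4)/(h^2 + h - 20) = (h - 1)/(h + 5)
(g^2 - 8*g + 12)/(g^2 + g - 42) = (g - 2)/(g + 7)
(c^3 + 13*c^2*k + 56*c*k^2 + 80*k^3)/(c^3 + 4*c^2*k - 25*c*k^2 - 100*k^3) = (c + 4*k)/(c - 5*k)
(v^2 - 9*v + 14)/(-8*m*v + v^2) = (-v^2 + 9*v - 14)/(v*(8*m - v))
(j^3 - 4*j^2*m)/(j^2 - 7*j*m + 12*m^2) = j^2/(j - 3*m)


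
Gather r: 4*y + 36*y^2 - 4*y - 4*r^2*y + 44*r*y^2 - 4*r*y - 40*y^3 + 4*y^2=-4*r^2*y + r*(44*y^2 - 4*y) - 40*y^3 + 40*y^2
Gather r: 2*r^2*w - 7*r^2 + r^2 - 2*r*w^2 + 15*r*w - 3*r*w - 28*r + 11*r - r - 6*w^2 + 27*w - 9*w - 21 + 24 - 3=r^2*(2*w - 6) + r*(-2*w^2 + 12*w - 18) - 6*w^2 + 18*w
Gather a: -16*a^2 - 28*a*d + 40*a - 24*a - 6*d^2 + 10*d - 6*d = -16*a^2 + a*(16 - 28*d) - 6*d^2 + 4*d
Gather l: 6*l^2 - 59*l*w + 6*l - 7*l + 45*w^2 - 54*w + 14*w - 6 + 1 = 6*l^2 + l*(-59*w - 1) + 45*w^2 - 40*w - 5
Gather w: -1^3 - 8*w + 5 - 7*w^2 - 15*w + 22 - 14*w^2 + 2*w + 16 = -21*w^2 - 21*w + 42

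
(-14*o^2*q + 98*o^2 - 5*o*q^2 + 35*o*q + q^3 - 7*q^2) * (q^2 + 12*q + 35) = -14*o^2*q^3 - 70*o^2*q^2 + 686*o^2*q + 3430*o^2 - 5*o*q^4 - 25*o*q^3 + 245*o*q^2 + 1225*o*q + q^5 + 5*q^4 - 49*q^3 - 245*q^2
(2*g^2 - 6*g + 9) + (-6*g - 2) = 2*g^2 - 12*g + 7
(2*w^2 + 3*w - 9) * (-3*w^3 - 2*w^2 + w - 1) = -6*w^5 - 13*w^4 + 23*w^3 + 19*w^2 - 12*w + 9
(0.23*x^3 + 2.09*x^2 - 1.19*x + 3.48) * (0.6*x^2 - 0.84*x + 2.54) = 0.138*x^5 + 1.0608*x^4 - 1.8854*x^3 + 8.3962*x^2 - 5.9458*x + 8.8392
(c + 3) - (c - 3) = 6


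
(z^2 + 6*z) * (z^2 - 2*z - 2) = z^4 + 4*z^3 - 14*z^2 - 12*z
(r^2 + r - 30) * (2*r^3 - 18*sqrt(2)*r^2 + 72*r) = 2*r^5 - 18*sqrt(2)*r^4 + 2*r^4 - 18*sqrt(2)*r^3 + 12*r^3 + 72*r^2 + 540*sqrt(2)*r^2 - 2160*r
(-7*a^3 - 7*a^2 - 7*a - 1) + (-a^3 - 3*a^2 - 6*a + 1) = -8*a^3 - 10*a^2 - 13*a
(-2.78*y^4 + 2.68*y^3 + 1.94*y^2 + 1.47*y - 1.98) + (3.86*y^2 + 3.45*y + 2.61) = -2.78*y^4 + 2.68*y^3 + 5.8*y^2 + 4.92*y + 0.63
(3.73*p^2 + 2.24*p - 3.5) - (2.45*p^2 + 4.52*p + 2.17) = 1.28*p^2 - 2.28*p - 5.67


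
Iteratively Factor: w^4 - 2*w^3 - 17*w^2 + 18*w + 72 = (w + 3)*(w^3 - 5*w^2 - 2*w + 24) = (w + 2)*(w + 3)*(w^2 - 7*w + 12) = (w - 3)*(w + 2)*(w + 3)*(w - 4)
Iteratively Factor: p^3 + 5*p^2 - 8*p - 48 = (p + 4)*(p^2 + p - 12) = (p - 3)*(p + 4)*(p + 4)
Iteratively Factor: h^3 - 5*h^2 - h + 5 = (h - 1)*(h^2 - 4*h - 5) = (h - 5)*(h - 1)*(h + 1)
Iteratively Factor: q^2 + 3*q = (q)*(q + 3)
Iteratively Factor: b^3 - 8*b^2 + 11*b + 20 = (b - 5)*(b^2 - 3*b - 4) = (b - 5)*(b + 1)*(b - 4)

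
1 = 1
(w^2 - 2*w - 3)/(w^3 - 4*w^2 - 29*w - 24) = (w - 3)/(w^2 - 5*w - 24)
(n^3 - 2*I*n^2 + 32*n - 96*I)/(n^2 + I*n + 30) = (n^2 - 8*I*n - 16)/(n - 5*I)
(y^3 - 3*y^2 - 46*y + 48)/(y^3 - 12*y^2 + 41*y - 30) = (y^2 - 2*y - 48)/(y^2 - 11*y + 30)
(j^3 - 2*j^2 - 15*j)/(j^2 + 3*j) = j - 5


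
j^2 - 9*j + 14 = (j - 7)*(j - 2)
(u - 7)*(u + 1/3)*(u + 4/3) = u^3 - 16*u^2/3 - 101*u/9 - 28/9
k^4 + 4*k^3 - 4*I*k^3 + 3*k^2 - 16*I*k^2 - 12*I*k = k*(k + 1)*(k + 3)*(k - 4*I)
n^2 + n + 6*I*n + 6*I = (n + 1)*(n + 6*I)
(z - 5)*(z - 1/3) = z^2 - 16*z/3 + 5/3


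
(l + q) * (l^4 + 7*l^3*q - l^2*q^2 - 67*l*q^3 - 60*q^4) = l^5 + 8*l^4*q + 6*l^3*q^2 - 68*l^2*q^3 - 127*l*q^4 - 60*q^5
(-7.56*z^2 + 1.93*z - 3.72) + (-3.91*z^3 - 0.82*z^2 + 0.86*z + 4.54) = -3.91*z^3 - 8.38*z^2 + 2.79*z + 0.82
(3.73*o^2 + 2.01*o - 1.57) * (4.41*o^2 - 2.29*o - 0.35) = 16.4493*o^4 + 0.322399999999998*o^3 - 12.8321*o^2 + 2.8918*o + 0.5495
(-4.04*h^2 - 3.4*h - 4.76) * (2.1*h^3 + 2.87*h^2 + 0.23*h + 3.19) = -8.484*h^5 - 18.7348*h^4 - 20.6832*h^3 - 27.3308*h^2 - 11.9408*h - 15.1844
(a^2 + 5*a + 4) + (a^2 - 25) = 2*a^2 + 5*a - 21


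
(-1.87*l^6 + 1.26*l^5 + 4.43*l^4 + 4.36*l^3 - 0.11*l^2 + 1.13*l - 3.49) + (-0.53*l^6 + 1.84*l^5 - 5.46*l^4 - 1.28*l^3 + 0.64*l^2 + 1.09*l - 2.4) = -2.4*l^6 + 3.1*l^5 - 1.03*l^4 + 3.08*l^3 + 0.53*l^2 + 2.22*l - 5.89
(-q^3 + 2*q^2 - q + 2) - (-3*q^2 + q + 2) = -q^3 + 5*q^2 - 2*q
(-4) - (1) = -5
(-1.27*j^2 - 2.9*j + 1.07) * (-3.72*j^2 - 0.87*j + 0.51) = 4.7244*j^4 + 11.8929*j^3 - 2.1051*j^2 - 2.4099*j + 0.5457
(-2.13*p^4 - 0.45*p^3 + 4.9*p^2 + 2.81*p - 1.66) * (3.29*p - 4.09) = -7.0077*p^5 + 7.2312*p^4 + 17.9615*p^3 - 10.7961*p^2 - 16.9543*p + 6.7894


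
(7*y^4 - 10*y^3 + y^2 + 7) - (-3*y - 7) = 7*y^4 - 10*y^3 + y^2 + 3*y + 14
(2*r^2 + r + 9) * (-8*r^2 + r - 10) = -16*r^4 - 6*r^3 - 91*r^2 - r - 90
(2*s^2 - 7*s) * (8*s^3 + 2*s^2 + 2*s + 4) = 16*s^5 - 52*s^4 - 10*s^3 - 6*s^2 - 28*s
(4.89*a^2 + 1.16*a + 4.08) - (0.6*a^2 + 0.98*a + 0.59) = 4.29*a^2 + 0.18*a + 3.49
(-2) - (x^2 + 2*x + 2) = -x^2 - 2*x - 4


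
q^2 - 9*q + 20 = (q - 5)*(q - 4)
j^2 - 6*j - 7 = (j - 7)*(j + 1)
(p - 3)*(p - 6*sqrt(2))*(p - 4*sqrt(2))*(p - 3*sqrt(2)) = p^4 - 13*sqrt(2)*p^3 - 3*p^3 + 39*sqrt(2)*p^2 + 108*p^2 - 324*p - 144*sqrt(2)*p + 432*sqrt(2)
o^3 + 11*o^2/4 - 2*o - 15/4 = (o - 5/4)*(o + 1)*(o + 3)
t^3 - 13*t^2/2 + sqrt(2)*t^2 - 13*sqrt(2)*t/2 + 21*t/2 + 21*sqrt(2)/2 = (t - 7/2)*(t - 3)*(t + sqrt(2))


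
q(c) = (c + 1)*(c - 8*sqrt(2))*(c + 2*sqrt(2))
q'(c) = (c + 1)*(c - 8*sqrt(2)) + (c + 1)*(c + 2*sqrt(2)) + (c - 8*sqrt(2))*(c + 2*sqrt(2))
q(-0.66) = -8.83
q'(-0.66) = -29.30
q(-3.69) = -34.77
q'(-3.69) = 55.60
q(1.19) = -89.09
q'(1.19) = -54.05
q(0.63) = -60.23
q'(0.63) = -48.73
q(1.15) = -86.94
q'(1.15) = -53.73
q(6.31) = -334.26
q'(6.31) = -15.50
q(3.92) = -245.49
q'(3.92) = -53.07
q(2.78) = -180.91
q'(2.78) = -58.92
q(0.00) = -32.00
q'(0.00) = -40.49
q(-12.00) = -2352.06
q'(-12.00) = 571.16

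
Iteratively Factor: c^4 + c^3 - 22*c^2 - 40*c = (c + 2)*(c^3 - c^2 - 20*c) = (c - 5)*(c + 2)*(c^2 + 4*c) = c*(c - 5)*(c + 2)*(c + 4)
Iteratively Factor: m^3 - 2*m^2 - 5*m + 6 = (m - 3)*(m^2 + m - 2) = (m - 3)*(m + 2)*(m - 1)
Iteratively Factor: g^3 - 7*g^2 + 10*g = (g - 2)*(g^2 - 5*g) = g*(g - 2)*(g - 5)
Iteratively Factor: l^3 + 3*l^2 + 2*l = (l + 2)*(l^2 + l) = (l + 1)*(l + 2)*(l)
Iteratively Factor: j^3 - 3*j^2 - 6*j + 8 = (j + 2)*(j^2 - 5*j + 4) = (j - 1)*(j + 2)*(j - 4)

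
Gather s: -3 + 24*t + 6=24*t + 3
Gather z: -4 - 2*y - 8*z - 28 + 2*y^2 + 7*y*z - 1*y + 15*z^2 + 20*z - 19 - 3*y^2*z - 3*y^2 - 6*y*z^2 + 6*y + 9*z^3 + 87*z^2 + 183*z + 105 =-y^2 + 3*y + 9*z^3 + z^2*(102 - 6*y) + z*(-3*y^2 + 7*y + 195) + 54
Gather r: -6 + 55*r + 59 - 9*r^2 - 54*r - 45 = -9*r^2 + r + 8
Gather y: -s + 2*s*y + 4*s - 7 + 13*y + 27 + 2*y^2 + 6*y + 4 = 3*s + 2*y^2 + y*(2*s + 19) + 24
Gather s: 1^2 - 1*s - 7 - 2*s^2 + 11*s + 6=-2*s^2 + 10*s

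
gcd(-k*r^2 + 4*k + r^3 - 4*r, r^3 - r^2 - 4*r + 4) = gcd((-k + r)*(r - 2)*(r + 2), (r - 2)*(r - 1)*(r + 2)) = r^2 - 4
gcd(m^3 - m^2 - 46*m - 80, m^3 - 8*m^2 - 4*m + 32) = m^2 - 6*m - 16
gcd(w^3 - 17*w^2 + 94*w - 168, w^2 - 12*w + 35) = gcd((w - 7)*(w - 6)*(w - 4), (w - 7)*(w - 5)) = w - 7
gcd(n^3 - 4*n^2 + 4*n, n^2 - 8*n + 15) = 1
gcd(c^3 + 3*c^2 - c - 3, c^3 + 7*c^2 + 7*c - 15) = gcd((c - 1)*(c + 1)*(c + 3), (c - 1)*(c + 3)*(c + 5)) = c^2 + 2*c - 3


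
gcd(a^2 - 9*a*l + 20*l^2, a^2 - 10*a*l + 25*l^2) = a - 5*l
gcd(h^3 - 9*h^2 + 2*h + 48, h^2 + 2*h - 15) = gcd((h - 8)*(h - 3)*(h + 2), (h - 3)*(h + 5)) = h - 3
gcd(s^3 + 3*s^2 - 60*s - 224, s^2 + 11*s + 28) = s^2 + 11*s + 28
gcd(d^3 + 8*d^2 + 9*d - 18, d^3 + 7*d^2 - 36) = d^2 + 9*d + 18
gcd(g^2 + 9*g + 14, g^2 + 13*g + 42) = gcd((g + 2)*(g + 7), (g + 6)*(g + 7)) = g + 7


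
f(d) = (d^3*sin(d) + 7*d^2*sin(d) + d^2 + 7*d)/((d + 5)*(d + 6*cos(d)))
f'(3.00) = 2.95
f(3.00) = -1.82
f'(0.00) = 0.23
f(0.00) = 0.00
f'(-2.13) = 1.21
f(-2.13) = 1.91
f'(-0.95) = 4.18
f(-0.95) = -0.99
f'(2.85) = 2.85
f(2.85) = -2.25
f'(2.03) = 75.89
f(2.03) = -11.68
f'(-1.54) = 18.19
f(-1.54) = 4.55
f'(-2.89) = 1.33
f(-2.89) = 1.11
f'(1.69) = 35.70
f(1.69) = 6.02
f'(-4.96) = 7186.21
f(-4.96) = -276.10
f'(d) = (d^3*cos(d) + 3*d^2*sin(d) + 7*d^2*cos(d) + 14*d*sin(d) + 2*d + 7)/((d + 5)*(d + 6*cos(d))) + (6*sin(d) - 1)*(d^3*sin(d) + 7*d^2*sin(d) + d^2 + 7*d)/((d + 5)*(d + 6*cos(d))^2) - (d^3*sin(d) + 7*d^2*sin(d) + d^2 + 7*d)/((d + 5)^2*(d + 6*cos(d)))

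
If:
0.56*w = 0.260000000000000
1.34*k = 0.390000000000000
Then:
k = 0.29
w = 0.46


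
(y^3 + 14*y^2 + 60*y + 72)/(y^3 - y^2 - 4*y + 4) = (y^2 + 12*y + 36)/(y^2 - 3*y + 2)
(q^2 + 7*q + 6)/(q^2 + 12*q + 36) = (q + 1)/(q + 6)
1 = 1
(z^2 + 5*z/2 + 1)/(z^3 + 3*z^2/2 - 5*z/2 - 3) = (2*z + 1)/(2*z^2 - z - 3)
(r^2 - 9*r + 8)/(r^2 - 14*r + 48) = (r - 1)/(r - 6)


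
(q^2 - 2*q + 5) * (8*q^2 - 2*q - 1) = 8*q^4 - 18*q^3 + 43*q^2 - 8*q - 5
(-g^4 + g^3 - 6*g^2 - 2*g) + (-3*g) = -g^4 + g^3 - 6*g^2 - 5*g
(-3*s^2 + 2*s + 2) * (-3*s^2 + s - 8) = 9*s^4 - 9*s^3 + 20*s^2 - 14*s - 16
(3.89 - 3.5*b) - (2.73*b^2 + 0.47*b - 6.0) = -2.73*b^2 - 3.97*b + 9.89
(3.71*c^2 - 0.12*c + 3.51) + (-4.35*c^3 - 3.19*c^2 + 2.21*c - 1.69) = -4.35*c^3 + 0.52*c^2 + 2.09*c + 1.82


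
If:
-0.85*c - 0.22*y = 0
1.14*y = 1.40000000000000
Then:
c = -0.32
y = 1.23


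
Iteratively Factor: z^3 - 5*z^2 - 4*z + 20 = (z - 2)*(z^2 - 3*z - 10) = (z - 2)*(z + 2)*(z - 5)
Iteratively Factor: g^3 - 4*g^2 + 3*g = (g - 1)*(g^2 - 3*g) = (g - 3)*(g - 1)*(g)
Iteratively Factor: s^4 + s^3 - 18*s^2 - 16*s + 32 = (s - 4)*(s^3 + 5*s^2 + 2*s - 8) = (s - 4)*(s - 1)*(s^2 + 6*s + 8) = (s - 4)*(s - 1)*(s + 4)*(s + 2)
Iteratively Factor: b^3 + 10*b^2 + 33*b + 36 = (b + 4)*(b^2 + 6*b + 9) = (b + 3)*(b + 4)*(b + 3)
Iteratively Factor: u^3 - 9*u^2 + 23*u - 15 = (u - 5)*(u^2 - 4*u + 3) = (u - 5)*(u - 3)*(u - 1)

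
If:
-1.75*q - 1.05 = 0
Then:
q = -0.60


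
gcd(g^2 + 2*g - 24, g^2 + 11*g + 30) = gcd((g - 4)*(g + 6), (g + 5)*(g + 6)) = g + 6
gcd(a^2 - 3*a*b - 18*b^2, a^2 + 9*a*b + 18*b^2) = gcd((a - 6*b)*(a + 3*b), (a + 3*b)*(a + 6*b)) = a + 3*b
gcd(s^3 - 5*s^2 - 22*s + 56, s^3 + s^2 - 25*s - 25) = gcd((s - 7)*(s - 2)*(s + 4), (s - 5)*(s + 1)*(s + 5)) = 1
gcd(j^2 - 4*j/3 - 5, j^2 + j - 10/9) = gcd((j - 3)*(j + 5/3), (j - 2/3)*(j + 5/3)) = j + 5/3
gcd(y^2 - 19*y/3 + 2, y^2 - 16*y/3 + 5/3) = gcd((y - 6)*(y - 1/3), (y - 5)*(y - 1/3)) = y - 1/3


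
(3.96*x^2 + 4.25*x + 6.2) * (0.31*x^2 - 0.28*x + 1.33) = 1.2276*x^4 + 0.2087*x^3 + 5.9988*x^2 + 3.9165*x + 8.246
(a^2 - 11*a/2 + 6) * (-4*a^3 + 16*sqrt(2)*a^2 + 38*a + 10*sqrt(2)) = -4*a^5 + 22*a^4 + 16*sqrt(2)*a^4 - 88*sqrt(2)*a^3 + 14*a^3 - 209*a^2 + 106*sqrt(2)*a^2 - 55*sqrt(2)*a + 228*a + 60*sqrt(2)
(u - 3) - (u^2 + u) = -u^2 - 3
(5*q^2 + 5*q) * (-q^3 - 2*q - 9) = -5*q^5 - 5*q^4 - 10*q^3 - 55*q^2 - 45*q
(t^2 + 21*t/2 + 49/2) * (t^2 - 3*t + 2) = t^4 + 15*t^3/2 - 5*t^2 - 105*t/2 + 49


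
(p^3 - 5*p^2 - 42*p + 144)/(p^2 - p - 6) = (p^2 - 2*p - 48)/(p + 2)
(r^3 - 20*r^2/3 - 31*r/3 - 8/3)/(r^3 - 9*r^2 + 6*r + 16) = (r + 1/3)/(r - 2)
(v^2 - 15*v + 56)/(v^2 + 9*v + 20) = (v^2 - 15*v + 56)/(v^2 + 9*v + 20)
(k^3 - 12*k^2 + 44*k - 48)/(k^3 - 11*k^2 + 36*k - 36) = (k - 4)/(k - 3)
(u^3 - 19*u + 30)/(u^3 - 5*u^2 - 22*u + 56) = (u^2 + 2*u - 15)/(u^2 - 3*u - 28)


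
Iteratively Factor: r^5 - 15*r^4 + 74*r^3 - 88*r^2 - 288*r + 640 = (r - 4)*(r^4 - 11*r^3 + 30*r^2 + 32*r - 160) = (r - 4)^2*(r^3 - 7*r^2 + 2*r + 40) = (r - 4)^2*(r + 2)*(r^2 - 9*r + 20) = (r - 4)^3*(r + 2)*(r - 5)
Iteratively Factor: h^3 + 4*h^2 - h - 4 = (h + 1)*(h^2 + 3*h - 4) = (h - 1)*(h + 1)*(h + 4)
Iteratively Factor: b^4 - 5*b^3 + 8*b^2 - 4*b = (b - 1)*(b^3 - 4*b^2 + 4*b) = b*(b - 1)*(b^2 - 4*b + 4) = b*(b - 2)*(b - 1)*(b - 2)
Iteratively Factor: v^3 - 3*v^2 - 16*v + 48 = (v + 4)*(v^2 - 7*v + 12) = (v - 4)*(v + 4)*(v - 3)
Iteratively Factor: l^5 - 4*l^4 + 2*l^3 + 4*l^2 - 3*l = (l - 3)*(l^4 - l^3 - l^2 + l) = (l - 3)*(l - 1)*(l^3 - l) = (l - 3)*(l - 1)^2*(l^2 + l) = (l - 3)*(l - 1)^2*(l + 1)*(l)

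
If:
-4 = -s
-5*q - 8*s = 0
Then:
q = -32/5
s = 4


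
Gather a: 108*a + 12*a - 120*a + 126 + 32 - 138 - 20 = 0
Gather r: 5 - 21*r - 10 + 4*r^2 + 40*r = 4*r^2 + 19*r - 5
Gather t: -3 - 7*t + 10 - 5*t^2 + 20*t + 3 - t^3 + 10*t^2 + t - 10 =-t^3 + 5*t^2 + 14*t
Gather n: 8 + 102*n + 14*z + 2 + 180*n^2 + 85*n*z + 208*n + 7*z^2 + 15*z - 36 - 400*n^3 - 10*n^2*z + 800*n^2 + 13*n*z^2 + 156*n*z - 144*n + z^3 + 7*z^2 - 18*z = -400*n^3 + n^2*(980 - 10*z) + n*(13*z^2 + 241*z + 166) + z^3 + 14*z^2 + 11*z - 26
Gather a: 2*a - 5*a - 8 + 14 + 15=21 - 3*a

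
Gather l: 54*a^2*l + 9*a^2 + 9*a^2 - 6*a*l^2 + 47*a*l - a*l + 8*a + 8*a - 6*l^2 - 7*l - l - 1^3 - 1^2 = 18*a^2 + 16*a + l^2*(-6*a - 6) + l*(54*a^2 + 46*a - 8) - 2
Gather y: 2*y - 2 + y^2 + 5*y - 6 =y^2 + 7*y - 8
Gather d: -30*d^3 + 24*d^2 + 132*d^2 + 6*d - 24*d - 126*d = -30*d^3 + 156*d^2 - 144*d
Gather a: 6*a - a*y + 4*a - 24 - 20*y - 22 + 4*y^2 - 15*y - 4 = a*(10 - y) + 4*y^2 - 35*y - 50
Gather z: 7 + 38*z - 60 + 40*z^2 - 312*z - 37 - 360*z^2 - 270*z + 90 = -320*z^2 - 544*z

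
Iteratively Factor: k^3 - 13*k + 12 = (k - 1)*(k^2 + k - 12) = (k - 3)*(k - 1)*(k + 4)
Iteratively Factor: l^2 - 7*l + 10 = (l - 2)*(l - 5)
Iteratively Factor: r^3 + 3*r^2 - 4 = (r - 1)*(r^2 + 4*r + 4) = (r - 1)*(r + 2)*(r + 2)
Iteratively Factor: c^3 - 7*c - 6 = (c + 2)*(c^2 - 2*c - 3) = (c + 1)*(c + 2)*(c - 3)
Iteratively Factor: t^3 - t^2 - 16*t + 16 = (t - 4)*(t^2 + 3*t - 4) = (t - 4)*(t - 1)*(t + 4)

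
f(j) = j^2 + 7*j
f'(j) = 2*j + 7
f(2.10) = 19.11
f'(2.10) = 11.20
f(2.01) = 18.11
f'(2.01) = 11.02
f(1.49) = 12.65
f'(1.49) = 9.98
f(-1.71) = -9.05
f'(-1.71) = 3.58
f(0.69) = 5.31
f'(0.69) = 8.38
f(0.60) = 4.56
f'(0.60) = 8.20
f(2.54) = 24.23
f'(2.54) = 12.08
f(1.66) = 14.38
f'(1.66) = 10.32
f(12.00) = 228.00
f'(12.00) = 31.00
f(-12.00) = 60.00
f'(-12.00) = -17.00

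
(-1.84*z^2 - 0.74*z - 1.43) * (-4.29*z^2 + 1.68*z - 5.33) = 7.8936*z^4 + 0.0833999999999997*z^3 + 14.6987*z^2 + 1.5418*z + 7.6219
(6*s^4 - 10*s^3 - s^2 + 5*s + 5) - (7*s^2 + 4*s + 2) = 6*s^4 - 10*s^3 - 8*s^2 + s + 3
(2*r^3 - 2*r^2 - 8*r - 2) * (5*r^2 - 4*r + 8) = 10*r^5 - 18*r^4 - 16*r^3 + 6*r^2 - 56*r - 16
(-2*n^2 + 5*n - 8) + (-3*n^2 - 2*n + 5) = -5*n^2 + 3*n - 3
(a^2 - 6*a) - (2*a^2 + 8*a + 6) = -a^2 - 14*a - 6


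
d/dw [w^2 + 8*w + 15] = 2*w + 8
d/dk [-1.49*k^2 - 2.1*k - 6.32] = -2.98*k - 2.1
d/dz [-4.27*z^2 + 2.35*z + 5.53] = 2.35 - 8.54*z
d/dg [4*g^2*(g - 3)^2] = 8*g*(g - 3)*(2*g - 3)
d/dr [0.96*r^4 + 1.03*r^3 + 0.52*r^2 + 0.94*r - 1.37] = 3.84*r^3 + 3.09*r^2 + 1.04*r + 0.94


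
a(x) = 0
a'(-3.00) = 0.00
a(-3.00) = 0.00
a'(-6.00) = 0.00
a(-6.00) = 0.00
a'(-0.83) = 0.00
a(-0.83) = 0.00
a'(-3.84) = 0.00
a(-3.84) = 0.00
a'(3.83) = 0.00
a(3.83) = 0.00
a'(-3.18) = 0.00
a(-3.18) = 0.00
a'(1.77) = 0.00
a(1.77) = 0.00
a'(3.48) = 0.00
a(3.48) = 0.00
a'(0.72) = 0.00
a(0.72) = 0.00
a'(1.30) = 0.00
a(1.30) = 0.00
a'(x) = 0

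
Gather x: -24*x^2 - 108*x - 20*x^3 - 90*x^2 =-20*x^3 - 114*x^2 - 108*x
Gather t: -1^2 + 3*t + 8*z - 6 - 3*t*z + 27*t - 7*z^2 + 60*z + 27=t*(30 - 3*z) - 7*z^2 + 68*z + 20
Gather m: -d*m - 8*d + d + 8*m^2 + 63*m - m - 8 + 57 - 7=-7*d + 8*m^2 + m*(62 - d) + 42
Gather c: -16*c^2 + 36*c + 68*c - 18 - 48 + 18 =-16*c^2 + 104*c - 48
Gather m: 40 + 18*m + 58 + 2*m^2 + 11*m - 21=2*m^2 + 29*m + 77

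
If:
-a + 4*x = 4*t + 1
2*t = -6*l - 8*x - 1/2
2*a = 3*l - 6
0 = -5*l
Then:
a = -3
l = 0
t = 7/20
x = -3/20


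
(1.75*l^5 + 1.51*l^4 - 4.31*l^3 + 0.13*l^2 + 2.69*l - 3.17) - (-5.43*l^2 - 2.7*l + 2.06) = 1.75*l^5 + 1.51*l^4 - 4.31*l^3 + 5.56*l^2 + 5.39*l - 5.23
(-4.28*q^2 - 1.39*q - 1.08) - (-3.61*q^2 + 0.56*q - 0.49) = -0.67*q^2 - 1.95*q - 0.59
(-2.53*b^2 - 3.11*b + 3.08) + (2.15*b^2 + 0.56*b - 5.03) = -0.38*b^2 - 2.55*b - 1.95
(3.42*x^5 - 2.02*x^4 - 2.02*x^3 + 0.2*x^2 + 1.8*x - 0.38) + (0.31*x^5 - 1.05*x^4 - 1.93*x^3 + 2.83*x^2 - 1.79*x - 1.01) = 3.73*x^5 - 3.07*x^4 - 3.95*x^3 + 3.03*x^2 + 0.01*x - 1.39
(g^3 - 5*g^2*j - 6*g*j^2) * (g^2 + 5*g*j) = g^5 - 31*g^3*j^2 - 30*g^2*j^3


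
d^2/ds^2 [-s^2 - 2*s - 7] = -2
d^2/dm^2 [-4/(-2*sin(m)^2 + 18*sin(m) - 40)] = 2*(-4*sin(m)^4 + 27*sin(m)^3 + 5*sin(m)^2 - 234*sin(m) + 122)/(sin(m)^2 - 9*sin(m) + 20)^3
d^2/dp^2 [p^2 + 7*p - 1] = 2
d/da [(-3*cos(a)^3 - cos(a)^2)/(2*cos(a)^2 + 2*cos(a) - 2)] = (-23*cos(a)/4 + 3*cos(2*a) + 3*cos(3*a)/4 + 1)*sin(a)*cos(a)/(2*(-sin(a)^2 + cos(a))^2)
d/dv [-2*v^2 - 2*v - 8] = -4*v - 2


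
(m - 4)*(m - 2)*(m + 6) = m^3 - 28*m + 48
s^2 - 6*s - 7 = (s - 7)*(s + 1)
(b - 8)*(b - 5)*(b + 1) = b^3 - 12*b^2 + 27*b + 40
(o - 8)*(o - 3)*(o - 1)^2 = o^4 - 13*o^3 + 47*o^2 - 59*o + 24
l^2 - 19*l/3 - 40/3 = (l - 8)*(l + 5/3)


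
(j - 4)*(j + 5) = j^2 + j - 20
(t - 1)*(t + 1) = t^2 - 1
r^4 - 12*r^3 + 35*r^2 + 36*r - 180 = (r - 6)*(r - 5)*(r - 3)*(r + 2)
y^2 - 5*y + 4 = (y - 4)*(y - 1)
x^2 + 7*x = x*(x + 7)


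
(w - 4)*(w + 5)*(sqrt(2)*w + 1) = sqrt(2)*w^3 + w^2 + sqrt(2)*w^2 - 20*sqrt(2)*w + w - 20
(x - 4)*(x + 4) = x^2 - 16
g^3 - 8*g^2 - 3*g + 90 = (g - 6)*(g - 5)*(g + 3)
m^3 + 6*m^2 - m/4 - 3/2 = (m - 1/2)*(m + 1/2)*(m + 6)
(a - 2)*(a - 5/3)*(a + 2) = a^3 - 5*a^2/3 - 4*a + 20/3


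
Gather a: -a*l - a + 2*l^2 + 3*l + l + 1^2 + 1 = a*(-l - 1) + 2*l^2 + 4*l + 2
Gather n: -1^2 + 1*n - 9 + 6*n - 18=7*n - 28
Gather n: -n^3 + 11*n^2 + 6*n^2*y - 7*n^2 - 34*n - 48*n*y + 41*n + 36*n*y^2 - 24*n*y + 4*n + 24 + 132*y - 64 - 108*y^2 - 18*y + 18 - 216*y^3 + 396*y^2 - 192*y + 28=-n^3 + n^2*(6*y + 4) + n*(36*y^2 - 72*y + 11) - 216*y^3 + 288*y^2 - 78*y + 6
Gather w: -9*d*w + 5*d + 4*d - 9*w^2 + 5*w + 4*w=9*d - 9*w^2 + w*(9 - 9*d)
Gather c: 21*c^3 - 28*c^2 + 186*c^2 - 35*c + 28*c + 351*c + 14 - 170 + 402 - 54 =21*c^3 + 158*c^2 + 344*c + 192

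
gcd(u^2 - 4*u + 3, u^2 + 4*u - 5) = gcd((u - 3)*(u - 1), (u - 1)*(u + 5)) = u - 1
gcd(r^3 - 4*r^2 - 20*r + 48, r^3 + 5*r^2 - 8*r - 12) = r - 2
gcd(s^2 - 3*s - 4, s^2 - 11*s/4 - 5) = s - 4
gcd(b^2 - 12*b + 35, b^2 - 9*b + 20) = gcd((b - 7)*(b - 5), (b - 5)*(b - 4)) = b - 5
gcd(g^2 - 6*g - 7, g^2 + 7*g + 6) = g + 1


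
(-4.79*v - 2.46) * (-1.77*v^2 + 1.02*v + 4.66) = 8.4783*v^3 - 0.5316*v^2 - 24.8306*v - 11.4636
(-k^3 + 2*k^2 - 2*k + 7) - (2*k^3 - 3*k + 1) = -3*k^3 + 2*k^2 + k + 6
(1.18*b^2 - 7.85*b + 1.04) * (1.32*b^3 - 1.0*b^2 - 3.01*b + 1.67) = 1.5576*b^5 - 11.542*b^4 + 5.671*b^3 + 24.5591*b^2 - 16.2399*b + 1.7368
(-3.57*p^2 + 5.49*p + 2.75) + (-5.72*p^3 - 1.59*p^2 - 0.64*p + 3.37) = -5.72*p^3 - 5.16*p^2 + 4.85*p + 6.12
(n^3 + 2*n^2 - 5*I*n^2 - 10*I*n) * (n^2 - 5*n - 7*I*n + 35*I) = n^5 - 3*n^4 - 12*I*n^4 - 45*n^3 + 36*I*n^3 + 105*n^2 + 120*I*n^2 + 350*n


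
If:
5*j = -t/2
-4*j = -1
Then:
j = 1/4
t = -5/2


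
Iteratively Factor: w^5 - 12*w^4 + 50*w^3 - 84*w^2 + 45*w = (w - 3)*(w^4 - 9*w^3 + 23*w^2 - 15*w) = (w - 5)*(w - 3)*(w^3 - 4*w^2 + 3*w) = (w - 5)*(w - 3)^2*(w^2 - w) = (w - 5)*(w - 3)^2*(w - 1)*(w)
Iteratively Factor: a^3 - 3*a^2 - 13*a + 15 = (a - 1)*(a^2 - 2*a - 15) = (a - 1)*(a + 3)*(a - 5)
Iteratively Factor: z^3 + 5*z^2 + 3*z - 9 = (z + 3)*(z^2 + 2*z - 3) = (z + 3)^2*(z - 1)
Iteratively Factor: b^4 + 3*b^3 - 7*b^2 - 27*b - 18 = (b + 3)*(b^3 - 7*b - 6) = (b - 3)*(b + 3)*(b^2 + 3*b + 2) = (b - 3)*(b + 1)*(b + 3)*(b + 2)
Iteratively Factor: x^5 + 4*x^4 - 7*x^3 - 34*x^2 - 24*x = (x + 4)*(x^4 - 7*x^2 - 6*x) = x*(x + 4)*(x^3 - 7*x - 6) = x*(x + 2)*(x + 4)*(x^2 - 2*x - 3) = x*(x - 3)*(x + 2)*(x + 4)*(x + 1)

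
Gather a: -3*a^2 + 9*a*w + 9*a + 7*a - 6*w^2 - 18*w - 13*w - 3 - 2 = -3*a^2 + a*(9*w + 16) - 6*w^2 - 31*w - 5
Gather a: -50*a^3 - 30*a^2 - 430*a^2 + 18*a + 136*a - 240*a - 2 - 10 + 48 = -50*a^3 - 460*a^2 - 86*a + 36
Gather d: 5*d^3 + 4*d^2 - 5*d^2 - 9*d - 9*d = 5*d^3 - d^2 - 18*d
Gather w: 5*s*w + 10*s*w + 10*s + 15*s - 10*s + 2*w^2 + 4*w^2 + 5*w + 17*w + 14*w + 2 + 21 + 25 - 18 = 15*s + 6*w^2 + w*(15*s + 36) + 30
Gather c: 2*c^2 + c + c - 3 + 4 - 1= 2*c^2 + 2*c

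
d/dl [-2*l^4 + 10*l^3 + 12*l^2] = 2*l*(-4*l^2 + 15*l + 12)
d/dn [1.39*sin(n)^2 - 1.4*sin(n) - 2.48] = (2.78*sin(n) - 1.4)*cos(n)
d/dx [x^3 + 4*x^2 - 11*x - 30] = 3*x^2 + 8*x - 11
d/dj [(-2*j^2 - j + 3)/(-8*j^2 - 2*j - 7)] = (-4*j^2 + 76*j + 13)/(64*j^4 + 32*j^3 + 116*j^2 + 28*j + 49)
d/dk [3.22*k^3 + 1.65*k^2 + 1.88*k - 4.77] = 9.66*k^2 + 3.3*k + 1.88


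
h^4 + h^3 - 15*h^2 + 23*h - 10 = (h - 2)*(h - 1)^2*(h + 5)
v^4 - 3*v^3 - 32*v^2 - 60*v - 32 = (v - 8)*(v + 1)*(v + 2)^2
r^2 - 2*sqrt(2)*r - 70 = (r - 7*sqrt(2))*(r + 5*sqrt(2))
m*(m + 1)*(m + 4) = m^3 + 5*m^2 + 4*m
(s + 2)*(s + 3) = s^2 + 5*s + 6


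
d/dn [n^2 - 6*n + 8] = 2*n - 6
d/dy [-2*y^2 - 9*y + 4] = -4*y - 9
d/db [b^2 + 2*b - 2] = 2*b + 2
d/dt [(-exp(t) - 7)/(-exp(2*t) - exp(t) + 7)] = (-(exp(t) + 7)*(2*exp(t) + 1) + exp(2*t) + exp(t) - 7)*exp(t)/(exp(2*t) + exp(t) - 7)^2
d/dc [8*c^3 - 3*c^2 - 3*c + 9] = 24*c^2 - 6*c - 3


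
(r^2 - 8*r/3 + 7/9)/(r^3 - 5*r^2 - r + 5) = (r^2 - 8*r/3 + 7/9)/(r^3 - 5*r^2 - r + 5)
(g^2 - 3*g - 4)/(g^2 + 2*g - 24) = (g + 1)/(g + 6)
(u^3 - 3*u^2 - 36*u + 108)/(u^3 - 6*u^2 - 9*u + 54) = (u + 6)/(u + 3)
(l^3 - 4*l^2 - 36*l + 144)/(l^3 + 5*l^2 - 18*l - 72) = (l - 6)/(l + 3)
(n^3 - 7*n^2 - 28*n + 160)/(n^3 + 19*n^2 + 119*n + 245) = (n^2 - 12*n + 32)/(n^2 + 14*n + 49)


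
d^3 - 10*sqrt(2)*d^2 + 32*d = d*(d - 8*sqrt(2))*(d - 2*sqrt(2))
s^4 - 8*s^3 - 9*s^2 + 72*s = s*(s - 8)*(s - 3)*(s + 3)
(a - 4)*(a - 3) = a^2 - 7*a + 12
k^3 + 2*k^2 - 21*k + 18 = (k - 3)*(k - 1)*(k + 6)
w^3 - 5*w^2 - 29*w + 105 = (w - 7)*(w - 3)*(w + 5)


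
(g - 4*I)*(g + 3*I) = g^2 - I*g + 12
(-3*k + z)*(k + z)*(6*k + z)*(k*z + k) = -18*k^4*z - 18*k^4 - 15*k^3*z^2 - 15*k^3*z + 4*k^2*z^3 + 4*k^2*z^2 + k*z^4 + k*z^3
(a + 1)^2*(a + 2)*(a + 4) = a^4 + 8*a^3 + 21*a^2 + 22*a + 8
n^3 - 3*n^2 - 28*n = n*(n - 7)*(n + 4)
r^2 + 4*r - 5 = (r - 1)*(r + 5)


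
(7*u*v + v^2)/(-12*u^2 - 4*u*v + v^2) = v*(-7*u - v)/(12*u^2 + 4*u*v - v^2)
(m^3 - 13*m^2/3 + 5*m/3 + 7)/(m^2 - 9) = (3*m^2 - 4*m - 7)/(3*(m + 3))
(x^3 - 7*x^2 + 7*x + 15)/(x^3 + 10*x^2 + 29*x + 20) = (x^2 - 8*x + 15)/(x^2 + 9*x + 20)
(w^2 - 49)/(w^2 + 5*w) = (w^2 - 49)/(w*(w + 5))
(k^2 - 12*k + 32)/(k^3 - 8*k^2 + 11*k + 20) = (k - 8)/(k^2 - 4*k - 5)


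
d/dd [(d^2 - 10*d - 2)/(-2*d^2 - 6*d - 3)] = 2*(-13*d^2 - 7*d + 9)/(4*d^4 + 24*d^3 + 48*d^2 + 36*d + 9)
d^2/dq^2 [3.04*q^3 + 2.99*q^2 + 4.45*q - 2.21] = 18.24*q + 5.98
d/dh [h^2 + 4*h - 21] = 2*h + 4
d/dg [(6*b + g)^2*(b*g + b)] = b*(6*b + g)*(6*b + 3*g + 2)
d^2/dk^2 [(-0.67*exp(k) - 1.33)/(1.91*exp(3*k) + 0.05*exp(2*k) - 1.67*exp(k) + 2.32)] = (-9.776908*exp(6*k) - 43.859712*exp(5*k) - 9.94723599999999*exp(4*k) + 47.011109*exp(3*k) + 53.840949*exp(2*k) - 5.687965*exp(k) - 8.75916)*exp(k)/(6.967871*exp(9*k) + 0.547215*exp(8*k) - 18.262656*exp(7*k) + 24.433991*exp(6*k) + 17.297232*exp(5*k) - 43.964889*exp(4*k) + 25.021369*exp(3*k) + 20.218104*exp(2*k) - 26.965824*exp(k) + 12.487168)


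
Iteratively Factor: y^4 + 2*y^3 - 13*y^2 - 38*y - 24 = (y + 3)*(y^3 - y^2 - 10*y - 8) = (y - 4)*(y + 3)*(y^2 + 3*y + 2) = (y - 4)*(y + 2)*(y + 3)*(y + 1)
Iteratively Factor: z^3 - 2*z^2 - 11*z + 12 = (z - 1)*(z^2 - z - 12) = (z - 4)*(z - 1)*(z + 3)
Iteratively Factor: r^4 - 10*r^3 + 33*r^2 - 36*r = (r - 4)*(r^3 - 6*r^2 + 9*r) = (r - 4)*(r - 3)*(r^2 - 3*r) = (r - 4)*(r - 3)^2*(r)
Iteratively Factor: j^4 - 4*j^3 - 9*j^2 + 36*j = (j + 3)*(j^3 - 7*j^2 + 12*j) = j*(j + 3)*(j^2 - 7*j + 12) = j*(j - 4)*(j + 3)*(j - 3)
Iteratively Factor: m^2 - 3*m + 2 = (m - 1)*(m - 2)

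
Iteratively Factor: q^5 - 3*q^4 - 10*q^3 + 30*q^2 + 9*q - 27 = (q - 3)*(q^4 - 10*q^2 + 9) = (q - 3)^2*(q^3 + 3*q^2 - q - 3) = (q - 3)^2*(q + 1)*(q^2 + 2*q - 3) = (q - 3)^2*(q - 1)*(q + 1)*(q + 3)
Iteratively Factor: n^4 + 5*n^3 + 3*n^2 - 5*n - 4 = (n - 1)*(n^3 + 6*n^2 + 9*n + 4) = (n - 1)*(n + 4)*(n^2 + 2*n + 1) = (n - 1)*(n + 1)*(n + 4)*(n + 1)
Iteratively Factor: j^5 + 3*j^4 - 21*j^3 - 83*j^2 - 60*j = (j - 5)*(j^4 + 8*j^3 + 19*j^2 + 12*j) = (j - 5)*(j + 3)*(j^3 + 5*j^2 + 4*j) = (j - 5)*(j + 3)*(j + 4)*(j^2 + j) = j*(j - 5)*(j + 3)*(j + 4)*(j + 1)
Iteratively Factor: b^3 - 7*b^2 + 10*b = (b - 5)*(b^2 - 2*b) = (b - 5)*(b - 2)*(b)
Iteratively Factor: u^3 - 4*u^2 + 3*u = (u)*(u^2 - 4*u + 3) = u*(u - 3)*(u - 1)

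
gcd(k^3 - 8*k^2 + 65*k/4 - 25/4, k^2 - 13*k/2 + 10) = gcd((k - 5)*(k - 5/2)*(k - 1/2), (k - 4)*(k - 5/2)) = k - 5/2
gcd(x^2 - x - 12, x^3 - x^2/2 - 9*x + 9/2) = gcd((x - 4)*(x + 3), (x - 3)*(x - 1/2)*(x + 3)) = x + 3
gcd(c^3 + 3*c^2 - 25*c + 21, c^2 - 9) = c - 3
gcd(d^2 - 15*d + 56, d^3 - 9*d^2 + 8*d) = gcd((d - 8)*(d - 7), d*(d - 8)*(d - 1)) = d - 8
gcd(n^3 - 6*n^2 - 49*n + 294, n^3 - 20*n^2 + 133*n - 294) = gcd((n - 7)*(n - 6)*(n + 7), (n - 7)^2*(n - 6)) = n^2 - 13*n + 42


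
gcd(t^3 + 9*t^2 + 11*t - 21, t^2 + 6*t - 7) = t^2 + 6*t - 7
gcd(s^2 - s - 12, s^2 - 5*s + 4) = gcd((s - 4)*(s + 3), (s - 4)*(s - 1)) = s - 4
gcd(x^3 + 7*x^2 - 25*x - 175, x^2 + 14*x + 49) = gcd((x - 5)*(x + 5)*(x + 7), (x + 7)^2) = x + 7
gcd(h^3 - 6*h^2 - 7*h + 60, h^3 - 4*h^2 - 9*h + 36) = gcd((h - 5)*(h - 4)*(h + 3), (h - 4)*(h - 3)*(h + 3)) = h^2 - h - 12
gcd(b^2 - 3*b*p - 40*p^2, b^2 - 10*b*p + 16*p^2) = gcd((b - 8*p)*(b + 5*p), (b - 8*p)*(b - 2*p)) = -b + 8*p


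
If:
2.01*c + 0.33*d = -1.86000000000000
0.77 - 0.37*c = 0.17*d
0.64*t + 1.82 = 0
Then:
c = -2.60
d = 10.18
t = -2.84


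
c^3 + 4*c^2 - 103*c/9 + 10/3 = (c - 5/3)*(c - 1/3)*(c + 6)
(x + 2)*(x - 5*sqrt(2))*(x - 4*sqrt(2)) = x^3 - 9*sqrt(2)*x^2 + 2*x^2 - 18*sqrt(2)*x + 40*x + 80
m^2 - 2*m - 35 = (m - 7)*(m + 5)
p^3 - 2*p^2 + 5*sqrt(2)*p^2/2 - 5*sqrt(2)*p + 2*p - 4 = (p - 2)*(p + sqrt(2)/2)*(p + 2*sqrt(2))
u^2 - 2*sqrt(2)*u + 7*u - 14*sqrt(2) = (u + 7)*(u - 2*sqrt(2))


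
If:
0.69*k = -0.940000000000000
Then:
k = -1.36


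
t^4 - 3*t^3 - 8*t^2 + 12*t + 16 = (t - 4)*(t - 2)*(t + 1)*(t + 2)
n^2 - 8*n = n*(n - 8)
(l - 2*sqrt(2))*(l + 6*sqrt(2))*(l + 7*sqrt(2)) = l^3 + 11*sqrt(2)*l^2 + 32*l - 168*sqrt(2)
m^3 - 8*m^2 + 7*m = m*(m - 7)*(m - 1)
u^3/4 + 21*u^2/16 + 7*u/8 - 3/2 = (u/4 + 1)*(u - 3/4)*(u + 2)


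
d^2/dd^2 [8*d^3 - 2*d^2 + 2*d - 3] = 48*d - 4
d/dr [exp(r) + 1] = exp(r)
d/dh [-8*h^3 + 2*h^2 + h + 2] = -24*h^2 + 4*h + 1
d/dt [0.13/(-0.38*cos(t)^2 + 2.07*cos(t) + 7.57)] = (0.2691 - 0.0988*cos(t))*sin(t)/(-0.38*cos(t)^2 + 2.07*cos(t) + 7.57)^2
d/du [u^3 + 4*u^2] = u*(3*u + 8)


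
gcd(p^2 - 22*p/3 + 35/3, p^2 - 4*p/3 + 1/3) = 1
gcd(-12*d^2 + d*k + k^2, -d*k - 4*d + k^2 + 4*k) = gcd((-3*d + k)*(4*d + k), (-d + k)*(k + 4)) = 1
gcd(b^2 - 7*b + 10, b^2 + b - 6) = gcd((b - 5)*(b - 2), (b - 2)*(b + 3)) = b - 2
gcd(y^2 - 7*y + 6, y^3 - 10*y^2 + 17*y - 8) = y - 1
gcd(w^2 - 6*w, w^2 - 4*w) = w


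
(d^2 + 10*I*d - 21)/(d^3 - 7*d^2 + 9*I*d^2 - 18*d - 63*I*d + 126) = (d + 7*I)/(d^2 + d*(-7 + 6*I) - 42*I)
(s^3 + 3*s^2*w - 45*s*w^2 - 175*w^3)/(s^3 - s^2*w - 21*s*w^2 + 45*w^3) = (s^2 - 2*s*w - 35*w^2)/(s^2 - 6*s*w + 9*w^2)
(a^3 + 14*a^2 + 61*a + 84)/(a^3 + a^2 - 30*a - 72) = (a + 7)/(a - 6)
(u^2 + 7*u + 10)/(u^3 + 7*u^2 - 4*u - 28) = (u + 5)/(u^2 + 5*u - 14)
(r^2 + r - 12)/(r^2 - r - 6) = (r + 4)/(r + 2)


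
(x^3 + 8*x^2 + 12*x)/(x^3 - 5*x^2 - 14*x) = (x + 6)/(x - 7)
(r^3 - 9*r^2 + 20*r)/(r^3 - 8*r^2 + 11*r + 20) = r/(r + 1)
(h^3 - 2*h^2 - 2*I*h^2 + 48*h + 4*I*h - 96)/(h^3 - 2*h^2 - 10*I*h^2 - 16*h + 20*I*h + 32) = (h + 6*I)/(h - 2*I)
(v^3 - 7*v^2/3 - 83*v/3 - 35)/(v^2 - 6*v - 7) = (v^2 + 14*v/3 + 5)/(v + 1)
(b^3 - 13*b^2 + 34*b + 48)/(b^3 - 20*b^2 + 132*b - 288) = (b + 1)/(b - 6)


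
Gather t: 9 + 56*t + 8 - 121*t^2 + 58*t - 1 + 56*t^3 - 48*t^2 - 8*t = 56*t^3 - 169*t^2 + 106*t + 16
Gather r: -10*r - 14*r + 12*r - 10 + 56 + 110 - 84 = 72 - 12*r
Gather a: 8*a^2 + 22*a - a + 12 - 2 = 8*a^2 + 21*a + 10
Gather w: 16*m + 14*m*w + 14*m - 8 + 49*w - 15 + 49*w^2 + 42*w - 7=30*m + 49*w^2 + w*(14*m + 91) - 30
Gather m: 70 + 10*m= 10*m + 70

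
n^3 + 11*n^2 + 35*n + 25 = (n + 1)*(n + 5)^2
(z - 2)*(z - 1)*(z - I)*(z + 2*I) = z^4 - 3*z^3 + I*z^3 + 4*z^2 - 3*I*z^2 - 6*z + 2*I*z + 4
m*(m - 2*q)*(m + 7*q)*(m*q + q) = m^4*q + 5*m^3*q^2 + m^3*q - 14*m^2*q^3 + 5*m^2*q^2 - 14*m*q^3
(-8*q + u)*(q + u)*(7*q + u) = -56*q^3 - 57*q^2*u + u^3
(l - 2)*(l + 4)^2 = l^3 + 6*l^2 - 32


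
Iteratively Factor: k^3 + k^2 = (k)*(k^2 + k) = k*(k + 1)*(k)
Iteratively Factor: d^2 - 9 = (d - 3)*(d + 3)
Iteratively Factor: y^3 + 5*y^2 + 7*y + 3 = (y + 1)*(y^2 + 4*y + 3) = (y + 1)^2*(y + 3)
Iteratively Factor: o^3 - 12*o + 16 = (o - 2)*(o^2 + 2*o - 8) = (o - 2)*(o + 4)*(o - 2)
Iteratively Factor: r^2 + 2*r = (r + 2)*(r)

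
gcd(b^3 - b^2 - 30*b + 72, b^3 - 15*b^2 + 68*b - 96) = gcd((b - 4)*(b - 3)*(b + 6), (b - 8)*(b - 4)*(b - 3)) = b^2 - 7*b + 12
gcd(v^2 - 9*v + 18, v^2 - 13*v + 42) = v - 6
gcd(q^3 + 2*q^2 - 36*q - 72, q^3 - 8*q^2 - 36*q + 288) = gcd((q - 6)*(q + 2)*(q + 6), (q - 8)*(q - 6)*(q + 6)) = q^2 - 36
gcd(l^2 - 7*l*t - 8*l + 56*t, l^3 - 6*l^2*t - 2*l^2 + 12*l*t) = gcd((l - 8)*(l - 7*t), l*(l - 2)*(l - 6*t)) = 1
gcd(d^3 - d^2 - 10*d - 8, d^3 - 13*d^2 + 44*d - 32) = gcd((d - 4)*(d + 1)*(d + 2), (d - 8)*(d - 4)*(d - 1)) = d - 4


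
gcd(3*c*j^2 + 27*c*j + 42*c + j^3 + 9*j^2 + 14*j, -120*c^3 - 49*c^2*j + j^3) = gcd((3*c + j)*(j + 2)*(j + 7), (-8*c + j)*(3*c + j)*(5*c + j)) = 3*c + j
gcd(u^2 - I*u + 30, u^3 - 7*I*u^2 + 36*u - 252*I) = u - 6*I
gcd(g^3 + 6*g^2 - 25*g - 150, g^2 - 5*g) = g - 5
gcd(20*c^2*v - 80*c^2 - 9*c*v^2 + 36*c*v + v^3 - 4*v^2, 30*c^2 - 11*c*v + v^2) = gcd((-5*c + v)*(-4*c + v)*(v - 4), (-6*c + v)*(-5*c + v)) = -5*c + v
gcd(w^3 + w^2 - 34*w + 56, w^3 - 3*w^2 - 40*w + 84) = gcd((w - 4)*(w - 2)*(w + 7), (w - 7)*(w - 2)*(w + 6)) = w - 2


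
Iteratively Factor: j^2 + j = (j + 1)*(j)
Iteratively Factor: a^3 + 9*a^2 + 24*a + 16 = (a + 4)*(a^2 + 5*a + 4) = (a + 4)^2*(a + 1)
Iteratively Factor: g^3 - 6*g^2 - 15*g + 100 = (g - 5)*(g^2 - g - 20) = (g - 5)^2*(g + 4)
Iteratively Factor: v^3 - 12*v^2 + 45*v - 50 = (v - 2)*(v^2 - 10*v + 25) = (v - 5)*(v - 2)*(v - 5)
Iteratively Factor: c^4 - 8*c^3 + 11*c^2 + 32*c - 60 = (c - 2)*(c^3 - 6*c^2 - c + 30) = (c - 5)*(c - 2)*(c^2 - c - 6) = (c - 5)*(c - 3)*(c - 2)*(c + 2)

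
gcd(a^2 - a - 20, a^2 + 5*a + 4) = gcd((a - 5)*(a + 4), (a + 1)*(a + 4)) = a + 4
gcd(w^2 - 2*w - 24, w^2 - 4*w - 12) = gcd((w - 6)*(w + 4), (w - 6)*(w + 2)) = w - 6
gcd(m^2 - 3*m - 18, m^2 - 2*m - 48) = 1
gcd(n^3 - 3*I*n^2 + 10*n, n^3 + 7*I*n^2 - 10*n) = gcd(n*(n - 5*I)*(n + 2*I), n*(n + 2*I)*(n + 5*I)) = n^2 + 2*I*n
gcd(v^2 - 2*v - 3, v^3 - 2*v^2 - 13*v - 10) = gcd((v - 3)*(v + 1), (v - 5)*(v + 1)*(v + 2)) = v + 1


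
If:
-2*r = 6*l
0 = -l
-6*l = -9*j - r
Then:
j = 0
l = 0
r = 0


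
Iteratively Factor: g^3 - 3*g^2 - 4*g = (g)*(g^2 - 3*g - 4) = g*(g + 1)*(g - 4)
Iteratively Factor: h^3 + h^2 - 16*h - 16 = (h + 4)*(h^2 - 3*h - 4) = (h - 4)*(h + 4)*(h + 1)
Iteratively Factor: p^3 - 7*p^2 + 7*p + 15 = (p - 5)*(p^2 - 2*p - 3) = (p - 5)*(p + 1)*(p - 3)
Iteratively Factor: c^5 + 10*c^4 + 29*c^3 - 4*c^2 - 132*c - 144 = (c + 2)*(c^4 + 8*c^3 + 13*c^2 - 30*c - 72) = (c + 2)*(c + 3)*(c^3 + 5*c^2 - 2*c - 24) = (c + 2)*(c + 3)*(c + 4)*(c^2 + c - 6) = (c + 2)*(c + 3)^2*(c + 4)*(c - 2)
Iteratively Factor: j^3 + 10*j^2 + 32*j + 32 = (j + 2)*(j^2 + 8*j + 16) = (j + 2)*(j + 4)*(j + 4)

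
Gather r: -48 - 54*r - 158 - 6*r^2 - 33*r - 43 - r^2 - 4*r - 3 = -7*r^2 - 91*r - 252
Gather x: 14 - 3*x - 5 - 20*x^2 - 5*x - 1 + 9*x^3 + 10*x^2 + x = 9*x^3 - 10*x^2 - 7*x + 8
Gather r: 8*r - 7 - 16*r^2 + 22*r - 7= -16*r^2 + 30*r - 14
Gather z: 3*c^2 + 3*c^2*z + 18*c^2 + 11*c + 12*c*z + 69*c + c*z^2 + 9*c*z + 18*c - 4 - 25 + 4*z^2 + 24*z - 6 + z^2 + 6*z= 21*c^2 + 98*c + z^2*(c + 5) + z*(3*c^2 + 21*c + 30) - 35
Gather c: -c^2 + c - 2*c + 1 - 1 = -c^2 - c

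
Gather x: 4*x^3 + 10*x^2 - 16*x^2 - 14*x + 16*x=4*x^3 - 6*x^2 + 2*x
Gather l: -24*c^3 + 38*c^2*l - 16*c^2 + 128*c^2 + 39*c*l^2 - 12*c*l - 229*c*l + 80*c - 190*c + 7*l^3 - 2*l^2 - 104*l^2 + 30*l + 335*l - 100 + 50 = -24*c^3 + 112*c^2 - 110*c + 7*l^3 + l^2*(39*c - 106) + l*(38*c^2 - 241*c + 365) - 50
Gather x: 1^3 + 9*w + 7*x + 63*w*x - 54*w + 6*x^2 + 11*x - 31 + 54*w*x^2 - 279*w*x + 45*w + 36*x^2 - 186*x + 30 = x^2*(54*w + 42) + x*(-216*w - 168)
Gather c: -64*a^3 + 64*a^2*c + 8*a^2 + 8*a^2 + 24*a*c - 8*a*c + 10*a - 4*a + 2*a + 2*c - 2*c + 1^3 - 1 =-64*a^3 + 16*a^2 + 8*a + c*(64*a^2 + 16*a)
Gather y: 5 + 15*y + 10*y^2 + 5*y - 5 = 10*y^2 + 20*y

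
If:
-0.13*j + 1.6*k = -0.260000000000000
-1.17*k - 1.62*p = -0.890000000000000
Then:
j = 11.362261669954 - 17.0414201183432*p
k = 0.760683760683761 - 1.38461538461538*p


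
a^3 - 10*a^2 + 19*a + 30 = (a - 6)*(a - 5)*(a + 1)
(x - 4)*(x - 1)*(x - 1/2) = x^3 - 11*x^2/2 + 13*x/2 - 2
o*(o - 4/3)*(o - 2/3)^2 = o^4 - 8*o^3/3 + 20*o^2/9 - 16*o/27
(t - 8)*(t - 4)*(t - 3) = t^3 - 15*t^2 + 68*t - 96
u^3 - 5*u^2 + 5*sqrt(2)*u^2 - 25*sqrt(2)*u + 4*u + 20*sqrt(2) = (u - 4)*(u - 1)*(u + 5*sqrt(2))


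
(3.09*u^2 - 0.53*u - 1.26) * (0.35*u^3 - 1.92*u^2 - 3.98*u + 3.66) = 1.0815*u^5 - 6.1183*u^4 - 11.7216*u^3 + 15.838*u^2 + 3.075*u - 4.6116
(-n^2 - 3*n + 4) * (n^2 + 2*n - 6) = -n^4 - 5*n^3 + 4*n^2 + 26*n - 24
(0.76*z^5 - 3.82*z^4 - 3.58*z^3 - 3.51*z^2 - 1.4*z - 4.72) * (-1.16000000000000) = -0.8816*z^5 + 4.4312*z^4 + 4.1528*z^3 + 4.0716*z^2 + 1.624*z + 5.4752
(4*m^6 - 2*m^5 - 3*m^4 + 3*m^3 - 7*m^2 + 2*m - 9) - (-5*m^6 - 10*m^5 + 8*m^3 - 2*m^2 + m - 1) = 9*m^6 + 8*m^5 - 3*m^4 - 5*m^3 - 5*m^2 + m - 8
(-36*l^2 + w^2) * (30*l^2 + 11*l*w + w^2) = -1080*l^4 - 396*l^3*w - 6*l^2*w^2 + 11*l*w^3 + w^4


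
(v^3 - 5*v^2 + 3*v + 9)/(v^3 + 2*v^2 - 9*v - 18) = (v^2 - 2*v - 3)/(v^2 + 5*v + 6)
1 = 1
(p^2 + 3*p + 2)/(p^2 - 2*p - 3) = (p + 2)/(p - 3)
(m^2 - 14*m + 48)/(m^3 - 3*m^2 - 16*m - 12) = (m - 8)/(m^2 + 3*m + 2)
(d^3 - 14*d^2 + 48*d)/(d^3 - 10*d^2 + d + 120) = d*(d - 6)/(d^2 - 2*d - 15)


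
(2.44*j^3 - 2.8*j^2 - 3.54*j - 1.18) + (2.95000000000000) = 2.44*j^3 - 2.8*j^2 - 3.54*j + 1.77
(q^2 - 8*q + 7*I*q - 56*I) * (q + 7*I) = q^3 - 8*q^2 + 14*I*q^2 - 49*q - 112*I*q + 392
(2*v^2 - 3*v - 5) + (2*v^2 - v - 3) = 4*v^2 - 4*v - 8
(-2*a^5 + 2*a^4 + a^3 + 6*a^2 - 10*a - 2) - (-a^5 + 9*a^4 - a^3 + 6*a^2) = -a^5 - 7*a^4 + 2*a^3 - 10*a - 2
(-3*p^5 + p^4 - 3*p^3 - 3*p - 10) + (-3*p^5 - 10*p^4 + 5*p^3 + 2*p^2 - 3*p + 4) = -6*p^5 - 9*p^4 + 2*p^3 + 2*p^2 - 6*p - 6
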